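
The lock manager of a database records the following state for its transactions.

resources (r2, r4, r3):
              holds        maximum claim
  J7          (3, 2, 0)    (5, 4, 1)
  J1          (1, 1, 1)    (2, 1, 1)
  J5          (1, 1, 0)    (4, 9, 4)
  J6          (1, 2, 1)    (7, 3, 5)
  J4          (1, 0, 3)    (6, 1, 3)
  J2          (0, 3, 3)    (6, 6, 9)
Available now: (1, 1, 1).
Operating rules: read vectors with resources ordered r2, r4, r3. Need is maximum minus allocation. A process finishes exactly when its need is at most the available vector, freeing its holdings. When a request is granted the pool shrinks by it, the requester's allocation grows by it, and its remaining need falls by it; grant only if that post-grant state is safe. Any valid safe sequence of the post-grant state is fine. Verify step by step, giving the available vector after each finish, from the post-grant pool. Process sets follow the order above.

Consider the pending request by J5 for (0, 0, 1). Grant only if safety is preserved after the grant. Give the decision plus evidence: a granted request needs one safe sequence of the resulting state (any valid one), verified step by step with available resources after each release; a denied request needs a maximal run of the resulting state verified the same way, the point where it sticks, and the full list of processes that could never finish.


DENY — the pretend-granted state is unsafe.
Key observation: after J1, J7, J4, J6 the pool peaks at (7, 6, 5), and each blocked process is short somewhere: J5 on r4; J2 on r3.
On the post-grant state, J1, J7, J4, J6 is a maximal run — nothing extends it. Walking it through:
  pool = (1, 1, 0)
  run J1 (needs (1, 0, 0), free (1, 1, 0)); after release of (1, 1, 1) the pool is (2, 2, 1)
  run J7 (needs (2, 2, 1), free (2, 2, 1)); after release of (3, 2, 0) the pool is (5, 4, 1)
  run J4 (needs (5, 1, 0), free (5, 4, 1)); after release of (1, 0, 3) the pool is (6, 4, 4)
  run J6 (needs (6, 1, 4), free (6, 4, 4)); after release of (1, 2, 1) the pool is (7, 6, 5)
  blocked: J5 wants (3, 8, 3), pool (7, 6, 5) — not enough r4
  blocked: J2 wants (6, 3, 6), pool (7, 6, 5) — not enough r3
Had the request been granted, J5 and J2 could never finish.


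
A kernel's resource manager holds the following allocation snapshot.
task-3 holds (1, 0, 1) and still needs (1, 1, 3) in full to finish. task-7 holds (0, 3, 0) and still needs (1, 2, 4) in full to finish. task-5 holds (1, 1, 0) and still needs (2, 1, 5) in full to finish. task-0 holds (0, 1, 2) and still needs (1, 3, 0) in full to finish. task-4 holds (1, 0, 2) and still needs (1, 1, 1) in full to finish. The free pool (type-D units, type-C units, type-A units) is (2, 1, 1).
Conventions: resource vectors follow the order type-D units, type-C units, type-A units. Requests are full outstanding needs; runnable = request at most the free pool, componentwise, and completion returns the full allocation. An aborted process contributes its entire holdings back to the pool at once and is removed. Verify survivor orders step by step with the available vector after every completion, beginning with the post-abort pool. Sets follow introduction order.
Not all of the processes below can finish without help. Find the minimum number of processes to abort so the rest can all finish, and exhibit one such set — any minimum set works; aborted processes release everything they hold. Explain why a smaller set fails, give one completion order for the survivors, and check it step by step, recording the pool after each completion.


Abort task-0.
Key observation: before aborting task-0, task-5 was permanently blocked — no order could ever run it; afterwards it completes at step 2.
Minimality: the empty abort set fails — the state is deadlocked as it stands.
One survivor order: task-4, task-5, task-7, task-3. Step-by-step check (post-abort pool first):
  pool = (2, 2, 3)
  run task-4 (needs (1, 1, 1), free (2, 2, 3)); after release of (1, 0, 2) the pool is (3, 2, 5)
  run task-5 (needs (2, 1, 5), free (3, 2, 5)); after release of (1, 1, 0) the pool is (4, 3, 5)
  run task-7 (needs (1, 2, 4), free (4, 3, 5)); after release of (0, 3, 0) the pool is (4, 6, 5)
  run task-3 (needs (1, 1, 3), free (4, 6, 5)); after release of (1, 0, 1) the pool is (5, 6, 6)


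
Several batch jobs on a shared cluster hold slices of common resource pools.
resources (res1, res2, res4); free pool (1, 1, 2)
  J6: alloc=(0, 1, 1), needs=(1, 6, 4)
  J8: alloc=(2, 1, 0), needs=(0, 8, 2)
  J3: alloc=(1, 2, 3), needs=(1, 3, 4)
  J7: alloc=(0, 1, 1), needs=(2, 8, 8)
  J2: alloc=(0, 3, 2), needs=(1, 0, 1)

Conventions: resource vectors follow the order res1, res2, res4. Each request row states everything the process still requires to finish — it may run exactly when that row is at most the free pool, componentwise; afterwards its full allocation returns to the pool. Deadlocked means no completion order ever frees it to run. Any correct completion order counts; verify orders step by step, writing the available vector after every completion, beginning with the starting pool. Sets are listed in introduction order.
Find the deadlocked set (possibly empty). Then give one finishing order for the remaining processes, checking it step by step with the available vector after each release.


The deadlocked set is J8 and J7.
Key observation: res2 is the bottleneck — with J2, J3, J6 done the pool holds (2, 7, 8), short of every remaining need.
The rest can finish in the order J2, J3, J6. Check, step by step:
  pool = (1, 1, 2)
  run J2 (needs (1, 0, 1), free (1, 1, 2)); after release of (0, 3, 2) the pool is (1, 4, 4)
  run J3 (needs (1, 3, 4), free (1, 4, 4)); after release of (1, 2, 3) the pool is (2, 6, 7)
  run J6 (needs (1, 6, 4), free (2, 6, 7)); after release of (0, 1, 1) the pool is (2, 7, 8)
None of the blocked processes ever fits:
  blocked: J8 wants (0, 8, 2), pool (2, 7, 8) — not enough res2
  blocked: J7 wants (2, 8, 8), pool (2, 7, 8) — not enough res2


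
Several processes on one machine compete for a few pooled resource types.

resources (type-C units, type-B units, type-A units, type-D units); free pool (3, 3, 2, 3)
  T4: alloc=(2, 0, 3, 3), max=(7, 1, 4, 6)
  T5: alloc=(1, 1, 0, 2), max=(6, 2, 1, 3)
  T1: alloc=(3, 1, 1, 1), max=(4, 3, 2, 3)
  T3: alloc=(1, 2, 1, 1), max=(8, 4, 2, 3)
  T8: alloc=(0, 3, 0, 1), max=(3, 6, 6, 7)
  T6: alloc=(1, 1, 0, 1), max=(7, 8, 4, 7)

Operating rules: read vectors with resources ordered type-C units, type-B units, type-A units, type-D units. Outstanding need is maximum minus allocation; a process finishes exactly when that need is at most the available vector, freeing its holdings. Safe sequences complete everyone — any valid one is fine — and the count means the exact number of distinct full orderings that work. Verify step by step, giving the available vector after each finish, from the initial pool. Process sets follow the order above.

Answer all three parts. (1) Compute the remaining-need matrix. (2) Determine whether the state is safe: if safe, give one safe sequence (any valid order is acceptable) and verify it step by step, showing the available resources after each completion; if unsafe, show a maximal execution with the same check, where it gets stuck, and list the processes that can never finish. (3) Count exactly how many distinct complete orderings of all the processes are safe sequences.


(1) Outstanding need per process (order type-C units, type-B units, type-A units, type-D units):
  T4: (5, 1, 1, 3)
  T5: (5, 1, 1, 1)
  T1: (1, 2, 1, 2)
  T3: (7, 2, 1, 2)
  T8: (3, 3, 6, 6)
  T6: (6, 7, 4, 6)
(2) The state is SAFE; one workable sequence: T1, T4, T3, T5, T8, T6.
Key observation: no step in this order meets a requested resource exactly; the smallest headroom is 1, first reached at T1 (need (1, 2, 1, 2), pool (3, 3, 2, 3)).
Step-by-step check:
  pool = (3, 3, 2, 3)
  T1 needs (1, 2, 1, 2) <= (3, 3, 2, 3) -> finishes; pool += (3, 1, 1, 1) = (6, 4, 3, 4)
  T4 needs (5, 1, 1, 3) <= (6, 4, 3, 4) -> finishes; pool += (2, 0, 3, 3) = (8, 4, 6, 7)
  T3 needs (7, 2, 1, 2) <= (8, 4, 6, 7) -> finishes; pool += (1, 2, 1, 1) = (9, 6, 7, 8)
  T5 needs (5, 1, 1, 1) <= (9, 6, 7, 8) -> finishes; pool += (1, 1, 0, 2) = (10, 7, 7, 10)
  T8 needs (3, 3, 6, 6) <= (10, 7, 7, 10) -> finishes; pool += (0, 3, 0, 1) = (10, 10, 7, 11)
  T6 needs (6, 7, 4, 6) <= (10, 10, 7, 11) -> finishes; pool += (1, 1, 0, 1) = (11, 11, 7, 12)
(3) Exactly 21 of the possible complete orderings are safe sequences.


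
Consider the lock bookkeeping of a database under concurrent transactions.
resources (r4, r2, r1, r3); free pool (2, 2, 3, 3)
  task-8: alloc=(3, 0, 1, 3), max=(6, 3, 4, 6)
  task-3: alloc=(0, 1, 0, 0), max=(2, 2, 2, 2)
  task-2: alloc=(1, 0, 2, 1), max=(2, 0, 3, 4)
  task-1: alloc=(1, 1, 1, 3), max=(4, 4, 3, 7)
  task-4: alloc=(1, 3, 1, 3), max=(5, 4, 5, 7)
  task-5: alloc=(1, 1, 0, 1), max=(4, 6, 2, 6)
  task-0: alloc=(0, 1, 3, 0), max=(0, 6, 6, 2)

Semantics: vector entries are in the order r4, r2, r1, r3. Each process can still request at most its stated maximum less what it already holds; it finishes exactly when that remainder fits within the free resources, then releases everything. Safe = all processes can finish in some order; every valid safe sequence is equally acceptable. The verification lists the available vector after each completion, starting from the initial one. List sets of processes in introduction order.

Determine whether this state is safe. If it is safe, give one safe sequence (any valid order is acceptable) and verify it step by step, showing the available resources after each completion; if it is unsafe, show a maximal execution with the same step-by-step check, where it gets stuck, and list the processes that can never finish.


SAFE — a valid safe sequence is task-2, task-3, task-1, task-4, task-0, task-8, task-5.
Key observation: task-2 is the earliest step where a requested resource binds exactly: need (1, 0, 1, 3), pool (2, 2, 3, 3) at its turn.
Verifying each step:
  pool = (2, 2, 3, 3)
  task-2 needs (1, 0, 1, 3) <= (2, 2, 3, 3) -> finishes; pool += (1, 0, 2, 1) = (3, 2, 5, 4)
  task-3 needs (2, 1, 2, 2) <= (3, 2, 5, 4) -> finishes; pool += (0, 1, 0, 0) = (3, 3, 5, 4)
  task-1 needs (3, 3, 2, 4) <= (3, 3, 5, 4) -> finishes; pool += (1, 1, 1, 3) = (4, 4, 6, 7)
  task-4 needs (4, 1, 4, 4) <= (4, 4, 6, 7) -> finishes; pool += (1, 3, 1, 3) = (5, 7, 7, 10)
  task-0 needs (0, 5, 3, 2) <= (5, 7, 7, 10) -> finishes; pool += (0, 1, 3, 0) = (5, 8, 10, 10)
  task-8 needs (3, 3, 3, 3) <= (5, 8, 10, 10) -> finishes; pool += (3, 0, 1, 3) = (8, 8, 11, 13)
  task-5 needs (3, 5, 2, 5) <= (8, 8, 11, 13) -> finishes; pool += (1, 1, 0, 1) = (9, 9, 11, 14)


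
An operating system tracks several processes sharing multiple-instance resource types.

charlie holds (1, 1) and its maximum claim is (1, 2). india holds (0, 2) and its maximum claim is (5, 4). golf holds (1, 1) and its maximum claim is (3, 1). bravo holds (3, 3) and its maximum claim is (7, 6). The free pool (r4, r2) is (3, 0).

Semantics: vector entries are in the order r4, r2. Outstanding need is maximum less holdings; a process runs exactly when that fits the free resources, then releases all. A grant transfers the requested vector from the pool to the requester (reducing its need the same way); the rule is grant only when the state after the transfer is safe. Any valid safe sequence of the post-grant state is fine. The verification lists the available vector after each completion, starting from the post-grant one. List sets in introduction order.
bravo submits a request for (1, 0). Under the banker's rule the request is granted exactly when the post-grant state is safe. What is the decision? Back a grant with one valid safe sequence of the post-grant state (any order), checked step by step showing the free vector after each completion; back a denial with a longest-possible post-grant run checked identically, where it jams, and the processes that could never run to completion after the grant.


DENY. Granting would leave the state unsafe.
Key observation: after golf, charlie the pool peaks at (4, 2), and each blocked process is short somewhere: india on r4; bravo on r2.
After a pretend grant, a maximal execution: golf, charlie — then nothing else fits. Check, step by step:
  pool = (2, 0)
  golf: need (2, 0) fits (2, 0); releases (1, 1), pool now (3, 1)
  charlie: need (0, 1) fits (3, 1); releases (1, 1), pool now (4, 2)
  blocked: india wants (5, 2), pool (4, 2) — not enough r4
  blocked: bravo wants (3, 3), pool (4, 2) — not enough r2
Processes that could never finish after the grant: india and bravo.


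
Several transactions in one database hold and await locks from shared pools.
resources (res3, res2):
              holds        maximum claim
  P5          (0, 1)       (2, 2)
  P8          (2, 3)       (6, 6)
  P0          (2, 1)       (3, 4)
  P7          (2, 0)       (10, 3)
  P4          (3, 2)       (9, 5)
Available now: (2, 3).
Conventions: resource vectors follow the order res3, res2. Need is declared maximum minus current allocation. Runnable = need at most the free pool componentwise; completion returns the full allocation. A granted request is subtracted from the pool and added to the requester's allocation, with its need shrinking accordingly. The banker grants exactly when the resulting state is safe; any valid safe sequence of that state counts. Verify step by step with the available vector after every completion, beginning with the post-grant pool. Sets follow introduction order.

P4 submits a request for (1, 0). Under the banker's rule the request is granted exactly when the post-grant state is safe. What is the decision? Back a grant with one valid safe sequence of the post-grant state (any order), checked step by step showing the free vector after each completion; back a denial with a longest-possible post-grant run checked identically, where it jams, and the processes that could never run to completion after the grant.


DENY: after the grant no complete ordering would exist.
Key observation: the wall is res3: completing P0, P5 brings the pool only to (3, 5), and all the rest need more.
On the post-grant state, P0, P5 is a maximal run — nothing extends it. Step-by-step check:
  pool = (1, 3)
  P0: need (1, 3) fits (1, 3); releases (2, 1), pool now (3, 4)
  P5: need (2, 1) fits (3, 4); releases (0, 1), pool now (3, 5)
  P8 cannot run: need (4, 3) vs free (3, 5) (insufficient res3)
  P7 cannot run: need (8, 3) vs free (3, 5) (insufficient res3)
  P4 cannot run: need (5, 3) vs free (3, 5) (insufficient res3)
Processes that could never finish after the grant: P8, P7 and P4.


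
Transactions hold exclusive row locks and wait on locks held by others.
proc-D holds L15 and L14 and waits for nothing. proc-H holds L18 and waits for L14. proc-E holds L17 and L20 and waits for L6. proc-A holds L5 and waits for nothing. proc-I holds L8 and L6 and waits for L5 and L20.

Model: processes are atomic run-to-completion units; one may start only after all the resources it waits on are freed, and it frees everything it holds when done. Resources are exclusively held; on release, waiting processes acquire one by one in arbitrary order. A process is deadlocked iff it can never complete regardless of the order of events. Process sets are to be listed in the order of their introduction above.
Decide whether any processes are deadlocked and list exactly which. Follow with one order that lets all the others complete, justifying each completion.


Deadlocked: proc-E and proc-I.
Key observation: the wait chain closes on itself along proc-E -> proc-I -> proc-E; no other process is dragged down with it.
One completion order for the rest: proc-D, proc-A, proc-H.
Walking it through:
  run proc-D (it waits on nothing); releases L15 and L14
  run proc-A (it waits on nothing); releases L5
  proc-H: everything it awaited (L14) is free; runs, freeing L18


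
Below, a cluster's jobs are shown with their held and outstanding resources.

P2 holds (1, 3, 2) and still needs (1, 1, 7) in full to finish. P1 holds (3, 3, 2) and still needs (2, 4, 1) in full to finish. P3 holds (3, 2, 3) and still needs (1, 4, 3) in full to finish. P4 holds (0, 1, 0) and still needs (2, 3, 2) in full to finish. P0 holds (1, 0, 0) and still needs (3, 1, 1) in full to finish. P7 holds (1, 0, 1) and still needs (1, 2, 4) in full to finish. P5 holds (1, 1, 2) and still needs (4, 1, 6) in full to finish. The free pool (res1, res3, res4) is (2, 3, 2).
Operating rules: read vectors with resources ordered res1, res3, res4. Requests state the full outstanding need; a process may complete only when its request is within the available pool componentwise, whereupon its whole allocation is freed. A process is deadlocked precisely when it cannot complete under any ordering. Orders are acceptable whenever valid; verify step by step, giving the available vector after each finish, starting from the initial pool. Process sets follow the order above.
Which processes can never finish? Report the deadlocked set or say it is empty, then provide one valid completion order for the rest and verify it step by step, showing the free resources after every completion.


No process is deadlocked.
Key observation: P4 can run right away; the returned allocation unlocks the remaining processes in turn.
One completion order for the rest: P4, P1, P7, P3, P5, P0, P2. Check, step by step:
  pool = (2, 3, 2)
  run P4 (needs (2, 3, 2), free (2, 3, 2)); after release of (0, 1, 0) the pool is (2, 4, 2)
  run P1 (needs (2, 4, 1), free (2, 4, 2)); after release of (3, 3, 2) the pool is (5, 7, 4)
  run P7 (needs (1, 2, 4), free (5, 7, 4)); after release of (1, 0, 1) the pool is (6, 7, 5)
  run P3 (needs (1, 4, 3), free (6, 7, 5)); after release of (3, 2, 3) the pool is (9, 9, 8)
  run P5 (needs (4, 1, 6), free (9, 9, 8)); after release of (1, 1, 2) the pool is (10, 10, 10)
  run P0 (needs (3, 1, 1), free (10, 10, 10)); after release of (1, 0, 0) the pool is (11, 10, 10)
  run P2 (needs (1, 1, 7), free (11, 10, 10)); after release of (1, 3, 2) the pool is (12, 13, 12)


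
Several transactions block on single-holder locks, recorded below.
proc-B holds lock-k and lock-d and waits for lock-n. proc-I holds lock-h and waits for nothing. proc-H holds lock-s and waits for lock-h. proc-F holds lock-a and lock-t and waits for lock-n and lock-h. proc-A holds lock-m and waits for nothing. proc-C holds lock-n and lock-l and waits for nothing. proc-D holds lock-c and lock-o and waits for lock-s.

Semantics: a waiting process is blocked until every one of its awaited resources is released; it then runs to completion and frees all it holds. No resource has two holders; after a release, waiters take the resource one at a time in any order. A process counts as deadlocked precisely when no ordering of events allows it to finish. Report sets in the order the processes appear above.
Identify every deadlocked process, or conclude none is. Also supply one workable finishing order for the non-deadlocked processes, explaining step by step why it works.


No process is deadlocked.
Key observation: the waits form no ring: some process can always run, and its releases unblock the others one by one.
One completion order for the rest: proc-I, proc-A, proc-C, proc-H, proc-B, proc-F, proc-D.
Verifying each step:
  proc-I: no waits; runs immediately, freeing lock-h
  proc-A: no waits; runs immediately, freeing lock-m
  proc-C: no waits; runs immediately, freeing lock-n and lock-l
  run proc-H (all its waits — lock-h — are resolved); releases lock-s
  run proc-B (all its waits — lock-n — are resolved); releases lock-k and lock-d
  run proc-F (all its waits — lock-n and lock-h — are resolved); releases lock-a and lock-t
  run proc-D (all its waits — lock-s — are resolved); releases lock-c and lock-o


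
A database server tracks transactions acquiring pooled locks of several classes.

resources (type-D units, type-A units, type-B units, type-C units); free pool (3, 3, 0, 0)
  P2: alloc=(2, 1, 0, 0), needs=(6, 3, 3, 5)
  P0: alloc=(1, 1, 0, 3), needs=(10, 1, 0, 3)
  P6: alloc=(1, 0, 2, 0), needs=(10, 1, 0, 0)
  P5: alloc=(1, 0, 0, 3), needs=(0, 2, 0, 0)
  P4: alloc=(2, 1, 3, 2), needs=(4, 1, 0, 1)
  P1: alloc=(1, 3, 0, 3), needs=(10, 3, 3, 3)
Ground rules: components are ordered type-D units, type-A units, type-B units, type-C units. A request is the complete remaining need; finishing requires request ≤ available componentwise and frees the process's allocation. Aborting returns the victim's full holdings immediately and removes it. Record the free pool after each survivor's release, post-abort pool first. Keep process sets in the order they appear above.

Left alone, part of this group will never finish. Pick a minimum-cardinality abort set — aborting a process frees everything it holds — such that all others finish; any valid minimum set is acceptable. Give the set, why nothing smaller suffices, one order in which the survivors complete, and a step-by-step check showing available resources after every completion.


Abort P0 and P6.
Key observation: no ordering could ever have run P1 before the abort of P0 and P6; with (2, 1, 2, 3) back in the pool it fits at step 4.
No one abort is enough; case by case: P2 alone leaves P0 blocked (short on type-D units); P0 alone leaves P6 blocked (short on type-D units); P6 alone leaves P0 blocked (short on type-D units); P5 alone leaves P0 blocked (short on type-D units); P4 alone leaves P0 blocked (short on type-D units); P1 alone leaves P0 blocked (short on type-D units).
One survivor order: P4, P5, P2, P1. Verifying each step (post-abort pool first):
  pool = (5, 4, 2, 3)
  P4 needs (4, 1, 0, 1) <= (5, 4, 2, 3) -> finishes; pool += (2, 1, 3, 2) = (7, 5, 5, 5)
  P5 needs (0, 2, 0, 0) <= (7, 5, 5, 5) -> finishes; pool += (1, 0, 0, 3) = (8, 5, 5, 8)
  P2 needs (6, 3, 3, 5) <= (8, 5, 5, 8) -> finishes; pool += (2, 1, 0, 0) = (10, 6, 5, 8)
  P1 needs (10, 3, 3, 3) <= (10, 6, 5, 8) -> finishes; pool += (1, 3, 0, 3) = (11, 9, 5, 11)


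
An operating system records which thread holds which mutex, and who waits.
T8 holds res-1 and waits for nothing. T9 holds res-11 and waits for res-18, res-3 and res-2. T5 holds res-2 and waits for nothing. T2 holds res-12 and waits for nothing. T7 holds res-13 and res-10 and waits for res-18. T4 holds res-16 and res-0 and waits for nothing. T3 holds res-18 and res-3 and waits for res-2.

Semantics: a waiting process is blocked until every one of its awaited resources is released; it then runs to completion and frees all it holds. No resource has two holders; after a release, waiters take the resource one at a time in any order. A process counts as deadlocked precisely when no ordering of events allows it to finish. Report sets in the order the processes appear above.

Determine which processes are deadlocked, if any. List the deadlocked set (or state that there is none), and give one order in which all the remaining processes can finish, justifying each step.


Nothing here is deadlocked.
Key observation: there is no circular wait here — follow any chain and it reaches a process that is free to run now.
One completion order for the rest: T8, T5, T3, T4, T7, T2, T9.
Check, step by step:
  run T8 (it waits on nothing); releases res-1
  run T5 (it waits on nothing); releases res-2
  run T3 (all its waits — res-2 — are resolved); releases res-18 and res-3
  run T4 (it waits on nothing); releases res-16 and res-0
  run T7 (all its waits — res-18 — are resolved); releases res-13 and res-10
  run T2 (it waits on nothing); releases res-12
  run T9 (all its waits — res-18, res-3 and res-2 — are resolved); releases res-11


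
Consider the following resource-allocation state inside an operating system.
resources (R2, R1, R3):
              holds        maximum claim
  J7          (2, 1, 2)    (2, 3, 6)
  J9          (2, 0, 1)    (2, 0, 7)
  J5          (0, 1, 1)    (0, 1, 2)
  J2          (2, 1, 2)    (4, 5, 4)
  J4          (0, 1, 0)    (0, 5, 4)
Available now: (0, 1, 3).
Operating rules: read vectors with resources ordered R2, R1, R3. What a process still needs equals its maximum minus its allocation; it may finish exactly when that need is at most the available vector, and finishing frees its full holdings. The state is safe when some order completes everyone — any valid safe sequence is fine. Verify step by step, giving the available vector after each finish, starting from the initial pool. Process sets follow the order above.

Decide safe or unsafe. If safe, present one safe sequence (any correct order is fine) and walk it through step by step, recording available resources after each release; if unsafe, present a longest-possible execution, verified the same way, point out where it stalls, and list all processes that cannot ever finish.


UNSAFE — no complete ordering exists.
Key observation: the wall is R1: completing J5, J7, J9 brings the pool only to (4, 3, 7), and all the rest need more.
Going as far as possible: J5, J7, J9; after that, nothing fits. Step-by-step check:
  pool = (0, 1, 3)
  J5: need (0, 0, 1) fits (0, 1, 3); releases (0, 1, 1), pool now (0, 2, 4)
  J7: need (0, 2, 4) fits (0, 2, 4); releases (2, 1, 2), pool now (2, 3, 6)
  J9: need (0, 0, 6) fits (2, 3, 6); releases (2, 0, 1), pool now (4, 3, 7)
  blocked: J2 wants (2, 4, 2), pool (4, 3, 7) — not enough R1
  blocked: J4 wants (0, 4, 4), pool (4, 3, 7) — not enough R1
Processes that can never finish: J2 and J4.


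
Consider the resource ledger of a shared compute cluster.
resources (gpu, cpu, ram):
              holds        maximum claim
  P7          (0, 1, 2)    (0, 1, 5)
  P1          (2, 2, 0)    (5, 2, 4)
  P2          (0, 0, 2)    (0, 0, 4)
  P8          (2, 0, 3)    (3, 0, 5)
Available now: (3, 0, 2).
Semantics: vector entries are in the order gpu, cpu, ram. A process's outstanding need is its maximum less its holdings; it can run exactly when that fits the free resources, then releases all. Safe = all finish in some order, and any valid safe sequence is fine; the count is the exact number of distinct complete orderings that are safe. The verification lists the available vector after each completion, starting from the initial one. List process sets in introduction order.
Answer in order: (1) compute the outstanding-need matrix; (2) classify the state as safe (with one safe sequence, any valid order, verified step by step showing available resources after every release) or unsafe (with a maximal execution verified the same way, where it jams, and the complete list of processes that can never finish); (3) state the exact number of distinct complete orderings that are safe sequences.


(1) Remaining need (order gpu, cpu, ram):
  P7: (0, 0, 3)
  P1: (3, 0, 4)
  P2: (0, 0, 2)
  P8: (1, 0, 2)
(2) The state is SAFE; one workable sequence: P2, P8, P1, P7.
Key observation: at P2 the run first touches a limit — (0, 0, 2) against (3, 0, 2), exact on a resource it actually requests.
Step-by-step check:
  pool = (3, 0, 2)
  run P2 (needs (0, 0, 2), free (3, 0, 2)); after release of (0, 0, 2) the pool is (3, 0, 4)
  run P8 (needs (1, 0, 2), free (3, 0, 4)); after release of (2, 0, 3) the pool is (5, 0, 7)
  run P1 (needs (3, 0, 4), free (5, 0, 7)); after release of (2, 2, 0) the pool is (7, 2, 7)
  run P7 (needs (0, 0, 3), free (7, 2, 7)); after release of (0, 1, 2) the pool is (7, 3, 9)
(3) The exact count: 12 of the possible complete orderings are safe sequences.


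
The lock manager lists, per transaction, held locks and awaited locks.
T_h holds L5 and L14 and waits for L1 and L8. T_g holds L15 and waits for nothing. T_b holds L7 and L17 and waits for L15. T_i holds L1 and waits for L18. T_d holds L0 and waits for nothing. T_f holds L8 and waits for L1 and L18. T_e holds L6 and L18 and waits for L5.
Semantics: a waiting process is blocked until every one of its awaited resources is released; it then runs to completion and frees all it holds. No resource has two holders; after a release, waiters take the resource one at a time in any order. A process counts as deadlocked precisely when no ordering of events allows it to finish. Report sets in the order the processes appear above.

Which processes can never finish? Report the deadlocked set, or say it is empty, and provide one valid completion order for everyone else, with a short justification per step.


The deadlocked set is T_h, T_i, T_f and T_e.
Key observation: the wait chain closes on itself along T_h -> T_i -> T_e -> T_h; T_f is caught in further circular waits.
The rest can finish in the order T_g, T_d, T_b.
Verifying each step:
  run T_g (it waits on nothing); releases L15
  run T_d (it waits on nothing); releases L0
  run T_b (all its waits — L15 — are resolved); releases L7 and L17


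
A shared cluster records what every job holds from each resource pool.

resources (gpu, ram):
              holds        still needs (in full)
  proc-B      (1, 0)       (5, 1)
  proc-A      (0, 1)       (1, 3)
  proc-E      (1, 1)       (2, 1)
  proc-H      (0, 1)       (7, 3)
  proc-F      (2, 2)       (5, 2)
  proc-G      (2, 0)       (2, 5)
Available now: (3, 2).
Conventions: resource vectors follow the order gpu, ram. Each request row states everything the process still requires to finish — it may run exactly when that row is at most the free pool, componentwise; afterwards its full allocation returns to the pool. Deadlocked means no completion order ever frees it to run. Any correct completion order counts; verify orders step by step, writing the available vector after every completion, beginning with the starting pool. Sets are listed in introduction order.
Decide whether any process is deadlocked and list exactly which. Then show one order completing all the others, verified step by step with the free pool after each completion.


Deadlocked set: proc-B, proc-H, proc-F and proc-G.
Key observation: after proc-E, proc-A the pool peaks at (4, 4), and each blocked process is short somewhere: proc-B on gpu; proc-H on gpu; proc-F on gpu; proc-G on ram.
A valid finishing order for the others: proc-E, proc-A. Verifying each step:
  pool = (3, 2)
  proc-E needs (2, 1) <= (3, 2) -> finishes; pool += (1, 1) = (4, 3)
  proc-A needs (1, 3) <= (4, 3) -> finishes; pool += (0, 1) = (4, 4)
None of the blocked processes ever fits:
  proc-B cannot run: need (5, 1) vs free (4, 4) (insufficient gpu)
  proc-H cannot run: need (7, 3) vs free (4, 4) (insufficient gpu)
  proc-F cannot run: need (5, 2) vs free (4, 4) (insufficient gpu)
  proc-G cannot run: need (2, 5) vs free (4, 4) (insufficient ram)


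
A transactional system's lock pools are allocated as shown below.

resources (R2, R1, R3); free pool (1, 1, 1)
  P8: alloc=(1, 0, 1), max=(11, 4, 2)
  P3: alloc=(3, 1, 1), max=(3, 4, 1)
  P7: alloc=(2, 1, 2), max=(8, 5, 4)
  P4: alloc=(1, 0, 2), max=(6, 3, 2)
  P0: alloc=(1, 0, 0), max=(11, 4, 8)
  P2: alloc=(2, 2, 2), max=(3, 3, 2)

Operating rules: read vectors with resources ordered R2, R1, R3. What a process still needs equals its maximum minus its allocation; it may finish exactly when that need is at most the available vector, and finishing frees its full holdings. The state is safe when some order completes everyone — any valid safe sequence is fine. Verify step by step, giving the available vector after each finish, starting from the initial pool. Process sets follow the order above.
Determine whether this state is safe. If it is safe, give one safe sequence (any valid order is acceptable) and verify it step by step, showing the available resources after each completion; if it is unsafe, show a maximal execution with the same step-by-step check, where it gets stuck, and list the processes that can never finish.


UNSAFE — no complete ordering exists.
Key observation: the wall is R2: completing P2, P3, P4, P7 brings the pool only to (9, 5, 8), and all the rest need more.
Going as far as possible: P2, P3, P4, P7; after that, nothing fits. Walking it through:
  pool = (1, 1, 1)
  P2 needs (1, 1, 0) <= (1, 1, 1) -> finishes; pool += (2, 2, 2) = (3, 3, 3)
  P3 needs (0, 3, 0) <= (3, 3, 3) -> finishes; pool += (3, 1, 1) = (6, 4, 4)
  P4 needs (5, 3, 0) <= (6, 4, 4) -> finishes; pool += (1, 0, 2) = (7, 4, 6)
  P7 needs (6, 4, 2) <= (7, 4, 6) -> finishes; pool += (2, 1, 2) = (9, 5, 8)
  blocked: P8 wants (10, 4, 1), pool (9, 5, 8) — not enough R2
  blocked: P0 wants (10, 4, 8), pool (9, 5, 8) — not enough R2
Never able to finish: P8 and P0.


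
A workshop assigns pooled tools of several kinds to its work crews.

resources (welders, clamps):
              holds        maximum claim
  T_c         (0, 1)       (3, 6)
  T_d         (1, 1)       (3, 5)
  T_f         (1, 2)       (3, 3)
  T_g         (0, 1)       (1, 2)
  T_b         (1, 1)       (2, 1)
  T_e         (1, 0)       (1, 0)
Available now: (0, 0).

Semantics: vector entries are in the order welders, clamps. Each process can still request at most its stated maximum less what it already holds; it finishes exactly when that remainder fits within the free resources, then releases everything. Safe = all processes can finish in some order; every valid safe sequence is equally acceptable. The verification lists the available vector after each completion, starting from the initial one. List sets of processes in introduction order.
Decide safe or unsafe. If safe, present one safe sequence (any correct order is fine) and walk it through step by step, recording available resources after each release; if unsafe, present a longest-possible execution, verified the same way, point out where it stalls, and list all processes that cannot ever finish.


SAFE — a valid safe sequence is T_e, T_b, T_f, T_g, T_d, T_c.
Key observation: at T_b the run first touches a limit — (1, 0) against (1, 0), exact on a resource it actually requests.
Walking it through:
  pool = (0, 0)
  T_e needs (0, 0) <= (0, 0) -> finishes; pool += (1, 0) = (1, 0)
  T_b needs (1, 0) <= (1, 0) -> finishes; pool += (1, 1) = (2, 1)
  T_f needs (2, 1) <= (2, 1) -> finishes; pool += (1, 2) = (3, 3)
  T_g needs (1, 1) <= (3, 3) -> finishes; pool += (0, 1) = (3, 4)
  T_d needs (2, 4) <= (3, 4) -> finishes; pool += (1, 1) = (4, 5)
  T_c needs (3, 5) <= (4, 5) -> finishes; pool += (0, 1) = (4, 6)


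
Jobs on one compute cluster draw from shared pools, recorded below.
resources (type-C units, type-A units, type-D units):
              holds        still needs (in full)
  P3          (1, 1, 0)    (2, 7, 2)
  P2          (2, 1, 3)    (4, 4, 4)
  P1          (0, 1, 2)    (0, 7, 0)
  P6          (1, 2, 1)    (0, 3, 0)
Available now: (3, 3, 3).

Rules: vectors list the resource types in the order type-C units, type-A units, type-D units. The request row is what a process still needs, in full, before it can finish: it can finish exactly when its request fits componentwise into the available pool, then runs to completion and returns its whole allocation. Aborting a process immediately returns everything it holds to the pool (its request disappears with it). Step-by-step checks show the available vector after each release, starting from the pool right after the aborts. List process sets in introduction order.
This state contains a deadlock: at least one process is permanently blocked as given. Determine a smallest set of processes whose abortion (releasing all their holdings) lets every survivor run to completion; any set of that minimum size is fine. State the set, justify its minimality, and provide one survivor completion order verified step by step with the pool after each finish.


The answer: abort P3.
Key observation: P1 had no path to completion before; after the abort of P3 ((1, 1, 0) returned), step 3 is where it fits.
No smaller set exists: with zero aborts the deadlock remains.
Survivors finish in the order: P6, P2, P1. Check, step by step (pool after the aborts first):
  pool = (4, 4, 3)
  P6: need (0, 3, 0) fits (4, 4, 3); releases (1, 2, 1), pool now (5, 6, 4)
  P2: need (4, 4, 4) fits (5, 6, 4); releases (2, 1, 3), pool now (7, 7, 7)
  P1: need (0, 7, 0) fits (7, 7, 7); releases (0, 1, 2), pool now (7, 8, 9)


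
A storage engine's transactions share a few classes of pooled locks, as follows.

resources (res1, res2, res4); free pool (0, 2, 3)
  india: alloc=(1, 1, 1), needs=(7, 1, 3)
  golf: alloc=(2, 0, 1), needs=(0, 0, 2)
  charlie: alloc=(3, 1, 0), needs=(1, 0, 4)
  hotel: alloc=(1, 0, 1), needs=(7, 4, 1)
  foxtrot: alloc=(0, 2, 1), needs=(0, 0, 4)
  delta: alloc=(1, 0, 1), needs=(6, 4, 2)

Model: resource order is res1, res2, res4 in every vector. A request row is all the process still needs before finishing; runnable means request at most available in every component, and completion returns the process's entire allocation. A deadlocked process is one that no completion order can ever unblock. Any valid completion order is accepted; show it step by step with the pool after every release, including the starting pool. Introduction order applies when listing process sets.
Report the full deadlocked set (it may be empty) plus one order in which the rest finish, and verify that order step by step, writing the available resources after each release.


The deadlocked set is india, hotel and delta.
Key observation: after golf, foxtrot, charlie complete, (5, 5, 5) is the best the pool ever gets, yet each leftover process wants more res1.
One completion order for the rest: golf, foxtrot, charlie. Check, step by step:
  pool = (0, 2, 3)
  run golf (needs (0, 0, 2), free (0, 2, 3)); after release of (2, 0, 1) the pool is (2, 2, 4)
  run foxtrot (needs (0, 0, 4), free (2, 2, 4)); after release of (0, 2, 1) the pool is (2, 4, 5)
  run charlie (needs (1, 0, 4), free (2, 4, 5)); after release of (3, 1, 0) the pool is (5, 5, 5)
None of the blocked processes ever fits:
  blocked: india wants (7, 1, 3), pool (5, 5, 5) — not enough res1
  blocked: hotel wants (7, 4, 1), pool (5, 5, 5) — not enough res1
  blocked: delta wants (6, 4, 2), pool (5, 5, 5) — not enough res1


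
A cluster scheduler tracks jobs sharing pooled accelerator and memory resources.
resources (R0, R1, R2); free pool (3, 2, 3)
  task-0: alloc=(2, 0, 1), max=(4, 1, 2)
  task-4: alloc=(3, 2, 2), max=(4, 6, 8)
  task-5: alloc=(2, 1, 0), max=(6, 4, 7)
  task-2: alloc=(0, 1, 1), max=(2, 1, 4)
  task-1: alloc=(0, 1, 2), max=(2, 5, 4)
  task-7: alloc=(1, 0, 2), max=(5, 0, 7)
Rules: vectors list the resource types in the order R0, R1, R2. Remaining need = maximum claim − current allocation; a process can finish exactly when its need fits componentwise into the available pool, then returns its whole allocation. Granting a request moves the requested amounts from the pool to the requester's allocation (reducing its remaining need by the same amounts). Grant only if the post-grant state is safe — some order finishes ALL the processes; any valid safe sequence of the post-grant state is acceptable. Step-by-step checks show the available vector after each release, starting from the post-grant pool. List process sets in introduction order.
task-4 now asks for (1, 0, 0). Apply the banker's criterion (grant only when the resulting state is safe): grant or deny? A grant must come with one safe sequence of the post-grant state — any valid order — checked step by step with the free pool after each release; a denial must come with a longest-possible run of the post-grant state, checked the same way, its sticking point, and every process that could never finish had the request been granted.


GRANT — the state after the grant stays safe, e.g. via task-0, task-2, task-7, task-5, task-1, task-4.
Key observation: the transfer keeps a workable pool ((2, 2, 3)); task-0 starts the safe sequence.
Verifying the post-grant state step by step:
  pool = (2, 2, 3)
  task-0: need (2, 1, 1) fits (2, 2, 3); releases (2, 0, 1), pool now (4, 2, 4)
  task-2: need (2, 0, 3) fits (4, 2, 4); releases (0, 1, 1), pool now (4, 3, 5)
  task-7: need (4, 0, 5) fits (4, 3, 5); releases (1, 0, 2), pool now (5, 3, 7)
  task-5: need (4, 3, 7) fits (5, 3, 7); releases (2, 1, 0), pool now (7, 4, 7)
  task-1: need (2, 4, 2) fits (7, 4, 7); releases (0, 1, 2), pool now (7, 5, 9)
  task-4: need (0, 4, 6) fits (7, 5, 9); releases (4, 2, 2), pool now (11, 7, 11)


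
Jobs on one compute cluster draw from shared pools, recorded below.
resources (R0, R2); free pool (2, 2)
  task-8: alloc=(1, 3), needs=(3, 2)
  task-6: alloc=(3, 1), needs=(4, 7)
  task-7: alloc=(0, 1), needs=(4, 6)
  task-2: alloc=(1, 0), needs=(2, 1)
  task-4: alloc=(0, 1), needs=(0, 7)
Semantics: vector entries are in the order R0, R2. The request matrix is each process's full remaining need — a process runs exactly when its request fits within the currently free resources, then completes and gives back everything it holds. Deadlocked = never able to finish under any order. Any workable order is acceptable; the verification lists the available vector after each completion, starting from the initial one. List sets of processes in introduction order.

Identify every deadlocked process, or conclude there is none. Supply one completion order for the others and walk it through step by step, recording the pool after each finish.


Deadlocked: task-6, task-7 and task-4.
Key observation: the pool after task-2, task-8 is (4, 5); every surviving request exceeds it in R2, so progress ends there.
The rest can finish in the order task-2, task-8. Step-by-step check:
  pool = (2, 2)
  task-2 needs (2, 1) <= (2, 2) -> finishes; pool += (1, 0) = (3, 2)
  task-8 needs (3, 2) <= (3, 2) -> finishes; pool += (1, 3) = (4, 5)
None of the blocked processes ever fits:
  task-6 still needs (4, 7) but only (4, 5) is free — short on R2
  task-7 still needs (4, 6) but only (4, 5) is free — short on R2
  task-4 still needs (0, 7) but only (4, 5) is free — short on R2
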